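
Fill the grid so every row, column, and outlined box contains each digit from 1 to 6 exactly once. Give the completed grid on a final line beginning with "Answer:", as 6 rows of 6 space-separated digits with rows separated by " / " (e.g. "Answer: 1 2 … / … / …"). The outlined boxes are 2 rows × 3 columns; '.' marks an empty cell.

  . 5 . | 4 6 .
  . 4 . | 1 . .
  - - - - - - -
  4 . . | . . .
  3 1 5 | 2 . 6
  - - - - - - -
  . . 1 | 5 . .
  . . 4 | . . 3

Step 1. [r1c6∈{2}] r1c6 is down to just 2, so r1c6=2.
Step 2. [r2c5∈{3,5}] across box 2, 3 lands solely at r2c5, so r2c5=3.
Step 3. [r6c5∈{1,2}] r6c5 is the only open cell in row 6 admitting 1, so r6c5=1.
Step 4. [r5c5∈{2,4}] 2 has one home in col 5: r5c5. So r5c5=2.
Step 5. [r5c1∈{6}] r5c1 has the single candidate 6. So r5c1=6.
Step 6. [r2c3∈{2,6}] row 2 places 6 nowhere but r2c3, so r2c3=6.
Step 7. [r6c2∈{2}] r6c2 has the single candidate 2, so r6c2=2.
Step 8. [r2c6∈{5}] nothing but 5 survives at r2c6. So r2c6=5.
Step 9. [r1c1∈{1}] r1c1 is down to just 1 ⇒ r1c1=1.
Step 10. [r6c4∈{6}] r6c4 has the single candidate 6 ⇒ r6c4=6.
Step 11. [r2c1∈{2}] nothing but 2 survives at r2c1 ⇒ r2c1=2.
Step 12. [r5c2∈{3}] r5c2's peers cover all but 3. So r5c2=3.
Step 13. [r1c3∈{3}] nothing but 3 survives at r1c3, so r1c3=3.
Step 14. [r3c4∈{3}] r3c4's peers cover all but 3. So r3c4=3.
Step 15. [r3c6∈{1}] r3c6 is down to just 1 ⇒ r3c6=1.
Step 16. [r5c6∈{4}] r5c6 is down to just 4. So r5c6=4.
Step 17. [r3c2∈{6}] r3c2 is down to just 6 ⇒ r3c2=6.
Step 18. [r3c3∈{2}] r3c3 has the single candidate 2. So r3c3=2.
Step 19. [r3c5∈{5}] only 5 remains possible at r3c5. So r3c5=5.
Step 20. [r6c1∈{5}] nothing but 5 survives at r6c1 ⇒ r6c1=5.
Step 21. [r4c5∈{4}] nothing but 4 survives at r4c5 ⇒ r4c5=4.

Answer: 1 5 3 4 6 2 / 2 4 6 1 3 5 / 4 6 2 3 5 1 / 3 1 5 2 4 6 / 6 3 1 5 2 4 / 5 2 4 6 1 3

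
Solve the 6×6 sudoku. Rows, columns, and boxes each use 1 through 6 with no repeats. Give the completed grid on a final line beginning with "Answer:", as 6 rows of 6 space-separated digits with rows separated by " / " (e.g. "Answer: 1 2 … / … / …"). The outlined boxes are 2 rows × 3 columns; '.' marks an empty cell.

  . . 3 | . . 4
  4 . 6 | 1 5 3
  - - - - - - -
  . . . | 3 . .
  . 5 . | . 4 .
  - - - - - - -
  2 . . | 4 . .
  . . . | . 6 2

Step 1. [r3c6∈{1,5,6}] across row 3, 5 lands solely at r3c6, so r3c6=5.
Step 2. [r5c6∈{1}] r5c6 is down to just 1. So r5c6=1.
Step 3. [r3c5∈{1,2}] r3c5 is the only open cell in col 5 admitting 1 ⇒ r3c5=1.
Step 4. [r4c4∈{2,6}] across box 4, 2 lands solely at r4c4, so r4c4=2.
Step 5. [r4c1∈{1,3,6}] in row 4, 3 fits only at r4c1. So r4c1=3.
Step 6. [r6c2∈{1,3,4}] r6c2 is the only open cell in row 6 admitting 3 ⇒ r6c2=3.
Step 7. [r3c2∈{2,4,6}] col 2 places 4 nowhere but r3c2, so r3c2=4.
Step 8. [r5c3∈{5}] only 5 remains possible at r5c3 ⇒ r5c3=5.
Step 9. [r1c2∈{1,2}] col 2 places 1 nowhere but r1c2, so r1c2=1.
Step 10. [r6c1∈{1}] r6c1 has the single candidate 1, so r6c1=1.
Step 11. [r1c4∈{6}] nothing but 6 survives at r1c4 ⇒ r1c4=6.
Step 12. [r1c1∈{5}] r1c1 is down to just 5, so r1c1=5.
Step 13. [r5c2∈{6}] only 6 remains possible at r5c2, so r5c2=6.
Step 14. [r2c2∈{2}] only 2 remains possible at r2c2 ⇒ r2c2=2.
Step 15. [r5c5∈{3}] r5c5 is down to just 3. So r5c5=3.
Step 16. [r4c6∈{6}] nothing but 6 survives at r4c6 ⇒ r4c6=6.
Step 17. [r3c3∈{2}] r3c3 is down to just 2, so r3c3=2.
Step 18. [r6c3∈{4}] r6c3's peers cover all but 4 ⇒ r6c3=4.
Step 19. [r3c1∈{6}] r3c1 has the single candidate 6. So r3c1=6.
Step 20. [r1c5∈{2}] only 2 remains possible at r1c5. So r1c5=2.
Step 21. [r4c3∈{1}] r4c3 is down to just 1. So r4c3=1.
Step 22. [r6c4∈{5}] r6c4 has the single candidate 5. So r6c4=5.

Answer: 5 1 3 6 2 4 / 4 2 6 1 5 3 / 6 4 2 3 1 5 / 3 5 1 2 4 6 / 2 6 5 4 3 1 / 1 3 4 5 6 2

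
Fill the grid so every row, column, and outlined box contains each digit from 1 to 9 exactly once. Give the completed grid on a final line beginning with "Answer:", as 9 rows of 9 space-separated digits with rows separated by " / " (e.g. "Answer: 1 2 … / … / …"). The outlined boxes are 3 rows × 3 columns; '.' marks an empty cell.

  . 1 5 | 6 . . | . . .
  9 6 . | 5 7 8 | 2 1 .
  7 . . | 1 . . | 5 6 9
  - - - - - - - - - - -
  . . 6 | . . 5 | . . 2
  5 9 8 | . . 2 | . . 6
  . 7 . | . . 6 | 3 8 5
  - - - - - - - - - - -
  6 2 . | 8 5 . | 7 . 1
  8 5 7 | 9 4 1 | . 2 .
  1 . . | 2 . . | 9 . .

Step 1. [r7c6∈{3}] r7c6 has the single candidate 3. So r7c6=3.
Step 2. [r7c8∈{4}] r7c8 is down to just 4 ⇒ r7c8=4.
Step 3. [r1c9∈{3,4,7,8}] across col 9, 7 lands solely at r1c9 ⇒ r1c9=7.
Step 4. [r6c4∈{4}] nothing but 4 survives at r6c4, so r6c4=4.
Step 5. [r1c8∈{3}] only 3 remains possible at r1c8 ⇒ r1c8=3.
Step 6. [r3c5∈{2,3}] in box 2, 3 fits only at r3c5. So r3c5=3.
Step 7. [r4c1∈{3,4}] 3 has one home in col 1: r4c1, so r4c1=3.
Step 8. [r1c1∈{2,4}] 4 has one home in col 1: r1c1, so r1c1=4.
Step 9. [r9c2∈{3,4}] col 2 places 3 nowhere but r9c2 ⇒ r9c2=3.
Step 10. [r6c5∈{1,9}] r6c5 is the only open cell in row 6 admitting 9 ⇒ r6c5=9.
Step 11. [r5c8∈{7}] only 7 remains possible at r5c8. So r5c8=7.
Step 12. [r5c5∈{1}] r5c5 is down to just 1 ⇒ r5c5=1.
Step 13. [r6c3∈{1,2}] r6c3 is the only open cell in row 6 admitting 1. So r6c3=1.
Step 14. [r4c7∈{1,4}] row 4 places 1 nowhere but r4c7 ⇒ r4c7=1.
Step 15. [r5c7∈{4}] r5c7's peers cover all but 4 ⇒ r5c7=4.
Step 16. [r9c9∈{8}] r9c9 is down to just 8 ⇒ r9c9=8.
Step 17. [r9c6∈{7}] nothing but 7 survives at r9c6 ⇒ r9c6=7.
Step 18. [r7c3∈{9}] r7c3 is down to just 9, so r7c3=9.
Step 19. [r2c3∈{3}] r2c3's peers cover all but 3, so r2c3=3.
Step 20. [r4c5∈{8}] r4c5's peers cover all but 8 ⇒ r4c5=8.
Step 21. [r3c3∈{2}] only 2 remains possible at r3c3. So r3c3=2.
Step 22. [r2c9∈{4}] r2c9 has the single candidate 4. So r2c9=4.
Step 23. [r9c5∈{6}] r9c5 has the single candidate 6, so r9c5=6.
Step 24. [r3c2∈{8}] r3c2's peers cover all but 8, so r3c2=8.
Step 25. [r4c8∈{9}] only 9 remains possible at r4c8, so r4c8=9.
Step 26. [r1c6∈{9}] nothing but 9 survives at r1c6. So r1c6=9.
Step 27. [r6c1∈{2}] r6c1 has the single candidate 2. So r6c1=2.
Step 28. [r5c4∈{3}] nothing but 3 survives at r5c4 ⇒ r5c4=3.
Step 29. [r1c5∈{2}] r1c5 is down to just 2, so r1c5=2.
Step 30. [r8c9∈{3}] r8c9 has the single candidate 3 ⇒ r8c9=3.
Step 31. [r4c4∈{7}] only 7 remains possible at r4c4, so r4c4=7.
Step 32. [r9c3∈{4}] r9c3 is down to just 4 ⇒ r9c3=4.
Step 33. [r3c6∈{4}] r3c6 has the single candidate 4, so r3c6=4.
Step 34. [r1c7∈{8}] only 8 remains possible at r1c7. So r1c7=8.
Step 35. [r9c8∈{5}] r9c8 is down to just 5, so r9c8=5.
Step 36. [r4c2∈{4}] r4c2 has the single candidate 4. So r4c2=4.
Step 37. [r8c7∈{6}] r8c7 has the single candidate 6. So r8c7=6.

Answer: 4 1 5 6 2 9 8 3 7 / 9 6 3 5 7 8 2 1 4 / 7 8 2 1 3 4 5 6 9 / 3 4 6 7 8 5 1 9 2 / 5 9 8 3 1 2 4 7 6 / 2 7 1 4 9 6 3 8 5 / 6 2 9 8 5 3 7 4 1 / 8 5 7 9 4 1 6 2 3 / 1 3 4 2 6 7 9 5 8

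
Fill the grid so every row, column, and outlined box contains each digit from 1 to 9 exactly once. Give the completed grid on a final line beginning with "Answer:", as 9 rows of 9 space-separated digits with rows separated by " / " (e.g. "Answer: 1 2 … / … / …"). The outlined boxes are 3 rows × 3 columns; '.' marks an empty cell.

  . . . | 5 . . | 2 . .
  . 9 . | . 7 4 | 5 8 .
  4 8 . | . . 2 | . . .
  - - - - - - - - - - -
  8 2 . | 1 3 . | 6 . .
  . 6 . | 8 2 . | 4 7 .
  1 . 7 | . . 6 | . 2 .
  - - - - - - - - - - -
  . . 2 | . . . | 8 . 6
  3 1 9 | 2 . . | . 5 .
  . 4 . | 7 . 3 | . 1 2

Step 1. [r3c7∈{1,3,7,9}] col 7 places 1 nowhere but r3c7 ⇒ r3c7=1.
Step 2. [r4c8∈{9}] nothing but 9 survives at r4c8 ⇒ r4c8=9.
Step 3. [r2c9∈{3}] r2c9 is down to just 3 ⇒ r2c9=3.
Step 4. [r2c4∈{6}] nothing but 6 survives at r2c4. So r2c4=6.
Step 5. [r3c5∈{9}] r3c5 has the single candidate 9, so r3c5=9.
Step 6. [r3c3∈{3,5,6}] across row 3, 5 lands solely at r3c3 ⇒ r3c3=5.
Step 7. [r8c5∈{4,6,8}] row 8 places 6 nowhere but r8c5, so r8c5=6.
Step 8. [r6c4∈{4,9}] 9 has one home in row 6: r6c4, so r6c4=9.
Step 9. [r5c6∈{5}] only 5 remains possible at r5c6. So r5c6=5.
Step 10. [r8c9∈{4,7}] 4 has one home in row 8: r8c9. So r8c9=4.
Step 11. [r6c2∈{3,5}] 5 has one home in box 4: r6c2, so r6c2=5.
Step 12. [r8c6∈{8}] r8c6 is down to just 8 ⇒ r8c6=8.
Step 13. [r1c6∈{1}] r1c6 has the single candidate 1, so r1c6=1.
Step 14. [r7c2∈{7}] nothing but 7 survives at r7c2 ⇒ r7c2=7.
Step 15. [r1c1∈{6,7}] in col 1, 7 fits only at r1c1. So r1c1=7.
Step 16. [r1c3∈{3,6}] r1c3 is the only open cell in box 1 admitting 6 ⇒ r1c3=6.
Step 17. [r7c5∈{1,4,5}] across row 7, 1 lands solely at r7c5 ⇒ r7c5=1.
Step 18. [r9c1∈{5,6}] row 9 places 6 nowhere but r9c1, so r9c1=6.
Step 19. [r4c3∈{4}] only 4 remains possible at r4c3 ⇒ r4c3=4.
Step 20. [r1c9∈{9}] nothing but 9 survives at r1c9 ⇒ r1c9=9.
Step 21. [r6c9∈{8}] r6c9's peers cover all but 8, so r6c9=8.
Step 22. [r4c9∈{5}] nothing but 5 survives at r4c9. So r4c9=5.
Step 23. [r7c8∈{3}] nothing but 3 survives at r7c8 ⇒ r7c8=3.
Step 24. [r9c3∈{8}] r9c3 is down to just 8, so r9c3=8.
Step 25. [r1c2∈{3}] r1c2 has the single candidate 3. So r1c2=3.
Step 26. [r7c6∈{9}] only 9 remains possible at r7c6 ⇒ r7c6=9.
Step 27. [r1c8∈{4}] only 4 remains possible at r1c8. So r1c8=4.
Step 28. [r5c9∈{1}] r5c9 is down to just 1 ⇒ r5c9=1.
Step 29. [r5c1∈{9}] r5c1's peers cover all but 9, so r5c1=9.
Step 30. [r7c4∈{4}] only 4 remains possible at r7c4 ⇒ r7c4=4.
Step 31. [r3c8∈{6}] only 6 remains possible at r3c8 ⇒ r3c8=6.
Step 32. [r2c3∈{1}] r2c3 is down to just 1, so r2c3=1.
Step 33. [r9c5∈{5}] only 5 remains possible at r9c5, so r9c5=5.
Step 34. [r6c7∈{3}] r6c7 is down to just 3, so r6c7=3.
Step 35. [r7c1∈{5}] r7c1 has the single candidate 5, so r7c1=5.
Step 36. [r1c5∈{8}] r1c5 is down to just 8 ⇒ r1c5=8.
Step 37. [r6c5∈{4}] nothing but 4 survives at r6c5 ⇒ r6c5=4.
Step 38. [r3c4∈{3}] r3c4 has the single candidate 3, so r3c4=3.
Step 39. [r2c1∈{2}] r2c1 is down to just 2. So r2c1=2.
Step 40. [r8c7∈{7}] nothing but 7 survives at r8c7. So r8c7=7.
Step 41. [r4c6∈{7}] nothing but 7 survives at r4c6, so r4c6=7.
Step 42. [r3c9∈{7}] r3c9 has the single candidate 7, so r3c9=7.
Step 43. [r9c7∈{9}] nothing but 9 survives at r9c7 ⇒ r9c7=9.
Step 44. [r5c3∈{3}] r5c3's peers cover all but 3 ⇒ r5c3=3.

Answer: 7 3 6 5 8 1 2 4 9 / 2 9 1 6 7 4 5 8 3 / 4 8 5 3 9 2 1 6 7 / 8 2 4 1 3 7 6 9 5 / 9 6 3 8 2 5 4 7 1 / 1 5 7 9 4 6 3 2 8 / 5 7 2 4 1 9 8 3 6 / 3 1 9 2 6 8 7 5 4 / 6 4 8 7 5 3 9 1 2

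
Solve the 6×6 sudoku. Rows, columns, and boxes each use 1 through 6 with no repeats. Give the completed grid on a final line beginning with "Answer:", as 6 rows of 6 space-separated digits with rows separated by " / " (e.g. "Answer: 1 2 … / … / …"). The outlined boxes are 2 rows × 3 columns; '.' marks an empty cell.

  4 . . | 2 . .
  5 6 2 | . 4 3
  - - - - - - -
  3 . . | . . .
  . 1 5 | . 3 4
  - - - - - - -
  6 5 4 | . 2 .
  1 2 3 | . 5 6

Step 1. [r2c4∈{1}] r2c4 has the single candidate 1. So r2c4=1.
Step 2. [r3c3∈{6}] only 6 remains possible at r3c3. So r3c3=6.
Step 3. [r3c6∈{1,2,5}] row 3 places 2 nowhere but r3c6. So r3c6=2.
Step 4. [r3c2∈{4}] only 4 remains possible at r3c2. So r3c2=4.
Step 5. [r1c2∈{3}] nothing but 3 survives at r1c2, so r1c2=3.
Step 6. [r1c6∈{5}] r1c6's peers cover all but 5 ⇒ r1c6=5.
Step 7. [r6c4∈{4}] r6c4 has the single candidate 4. So r6c4=4.
Step 8. [r4c1∈{2}] r4c1 is down to just 2. So r4c1=2.
Step 9. [r5c6∈{1}] r5c6 has the single candidate 1, so r5c6=1.
Step 10. [r1c5∈{6}] r1c5 is down to just 6, so r1c5=6.
Step 11. [r5c4∈{3}] r5c4's peers cover all but 3 ⇒ r5c4=3.
Step 12. [r3c5∈{1}] r3c5 is down to just 1. So r3c5=1.
Step 13. [r3c4∈{5}] r3c4 is down to just 5 ⇒ r3c4=5.
Step 14. [r1c3∈{1}] nothing but 1 survives at r1c3, so r1c3=1.
Step 15. [r4c4∈{6}] nothing but 6 survives at r4c4, so r4c4=6.

Answer: 4 3 1 2 6 5 / 5 6 2 1 4 3 / 3 4 6 5 1 2 / 2 1 5 6 3 4 / 6 5 4 3 2 1 / 1 2 3 4 5 6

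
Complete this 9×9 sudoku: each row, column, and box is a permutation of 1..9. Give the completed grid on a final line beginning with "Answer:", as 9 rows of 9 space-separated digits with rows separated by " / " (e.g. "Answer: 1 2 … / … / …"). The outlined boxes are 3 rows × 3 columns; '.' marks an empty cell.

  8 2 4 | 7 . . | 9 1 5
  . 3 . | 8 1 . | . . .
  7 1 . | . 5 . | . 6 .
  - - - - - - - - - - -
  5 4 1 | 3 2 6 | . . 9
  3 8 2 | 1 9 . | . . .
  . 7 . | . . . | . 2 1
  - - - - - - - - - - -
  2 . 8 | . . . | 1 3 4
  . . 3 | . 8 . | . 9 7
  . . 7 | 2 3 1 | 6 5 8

Step 1. [r3c7∈{2,3,4,8}] across row 3, 8 lands solely at r3c7, so r3c7=8.
Step 2. [r3c3∈{9}] r3c3 has the single candidate 9, so r3c3=9.
Step 3. [r5c6∈{4,5,7}] in box 5, 7 fits only at r5c6, so r5c6=7.
Step 4. [r7c4∈{5,6,9}] r7c4 is the only open cell in col 4 admitting 9 ⇒ r7c4=9.
Step 5. [r8c4∈{4,5,6}] in col 4, 6 fits only at r8c4, so r8c4=6.
Step 6. [r8c6∈{4,5}] r8c6 is the only open cell in box 8 admitting 4. So r8c6=4.
Step 7. [r6c4∈{4,5}] in col 4, 5 fits only at r6c4, so r6c4=5.
Step 8. [r5c8∈{4}] nothing but 4 survives at r5c8 ⇒ r5c8=4.
Step 9. [r2c9∈{2}] r2c9 is down to just 2. So r2c9=2.
Step 10. [r2c8∈{7}] nothing but 7 survives at r2c8 ⇒ r2c8=7.
Step 11. [r6c3∈{6}] only 6 remains possible at r6c3, so r6c3=6.
Step 12. [r9c1∈{4,9}] in row 9, 4 fits only at r9c1. So r9c1=4.
Step 13. [r1c6∈{3}] r1c6's peers cover all but 3, so r1c6=3.
Step 14. [r7c2∈{5,6}] in row 7, 6 fits only at r7c2, so r7c2=6.
Step 15. [r6c1∈{9}] only 9 remains possible at r6c1, so r6c1=9.
Step 16. [r2c1∈{6}] r2c1 has the single candidate 6 ⇒ r2c1=6.
Step 17. [r1c5∈{6}] r1c5's peers cover all but 6. So r1c5=6.
Step 18. [r8c2∈{5}] r8c2's peers cover all but 5. So r8c2=5.
Step 19. [r6c5∈{4}] r6c5 has the single candidate 4. So r6c5=4.
Step 20. [r3c9∈{3}] r3c9's peers cover all but 3. So r3c9=3.
Step 21. [r4c7∈{7}] r4c7 is down to just 7, so r4c7=7.
Step 22. [r3c6∈{2}] r3c6 has the single candidate 2. So r3c6=2.
Step 23. [r4c8∈{8}] r4c8's peers cover all but 8 ⇒ r4c8=8.
Step 24. [r2c6∈{9}] r2c6 is down to just 9, so r2c6=9.
Step 25. [r6c7∈{3}] only 3 remains possible at r6c7 ⇒ r6c7=3.
Step 26. [r2c3∈{5}] only 5 remains possible at r2c3 ⇒ r2c3=5.
Step 27. [r5c7∈{5}] r5c7's peers cover all but 5, so r5c7=5.
Step 28. [r7c6∈{5}] r7c6 has the single candidate 5. So r7c6=5.
Step 29. [r2c7∈{4}] r2c7 has the single candidate 4, so r2c7=4.
Step 30. [r3c4∈{4}] r3c4 is down to just 4 ⇒ r3c4=4.
Step 31. [r7c5∈{7}] nothing but 7 survives at r7c5, so r7c5=7.
Step 32. [r9c2∈{9}] only 9 remains possible at r9c2 ⇒ r9c2=9.
Step 33. [r8c7∈{2}] only 2 remains possible at r8c7 ⇒ r8c7=2.
Step 34. [r5c9∈{6}] r5c9's peers cover all but 6. So r5c9=6.
Step 35. [r8c1∈{1}] r8c1 has the single candidate 1 ⇒ r8c1=1.
Step 36. [r6c6∈{8}] r6c6's peers cover all but 8, so r6c6=8.

Answer: 8 2 4 7 6 3 9 1 5 / 6 3 5 8 1 9 4 7 2 / 7 1 9 4 5 2 8 6 3 / 5 4 1 3 2 6 7 8 9 / 3 8 2 1 9 7 5 4 6 / 9 7 6 5 4 8 3 2 1 / 2 6 8 9 7 5 1 3 4 / 1 5 3 6 8 4 2 9 7 / 4 9 7 2 3 1 6 5 8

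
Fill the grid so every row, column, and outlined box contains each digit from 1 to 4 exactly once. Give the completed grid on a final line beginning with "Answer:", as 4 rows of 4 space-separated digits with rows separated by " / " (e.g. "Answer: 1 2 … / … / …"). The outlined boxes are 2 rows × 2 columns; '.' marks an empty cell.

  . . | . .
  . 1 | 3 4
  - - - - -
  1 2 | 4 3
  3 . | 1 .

Step 1. [r1c1∈{2,4}] in col 1, 4 fits only at r1c1. So r1c1=4.
Step 2. [r1c3∈{2}] r1c3 is down to just 2. So r1c3=2.
Step 3. [r1c4∈{1}] r1c4 is down to just 1. So r1c4=1.
Step 4. [r1c2∈{3}] nothing but 3 survives at r1c2, so r1c2=3.
Step 5. [r2c1∈{2}] only 2 remains possible at r2c1 ⇒ r2c1=2.
Step 6. [r4c4∈{2}] r4c4 has the single candidate 2 ⇒ r4c4=2.
Step 7. [r4c2∈{4}] r4c2 has the single candidate 4. So r4c2=4.

Answer: 4 3 2 1 / 2 1 3 4 / 1 2 4 3 / 3 4 1 2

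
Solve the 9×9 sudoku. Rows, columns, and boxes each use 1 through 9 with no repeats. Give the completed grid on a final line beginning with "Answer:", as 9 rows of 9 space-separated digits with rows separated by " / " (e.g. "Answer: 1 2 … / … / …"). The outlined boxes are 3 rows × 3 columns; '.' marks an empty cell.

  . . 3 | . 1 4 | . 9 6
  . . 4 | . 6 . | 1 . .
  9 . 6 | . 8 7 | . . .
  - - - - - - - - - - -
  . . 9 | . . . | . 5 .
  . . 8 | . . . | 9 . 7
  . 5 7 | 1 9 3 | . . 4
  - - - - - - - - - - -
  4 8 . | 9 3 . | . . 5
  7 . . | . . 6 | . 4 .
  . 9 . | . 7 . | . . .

Step 1. [r9c1∈{1,2,3,5,6}] across box 7, 6 lands solely at r9c1, so r9c1=6.
Step 2. [r6c1∈{2}] r6c1 has the single candidate 2 ⇒ r6c1=2.
Step 3. [r8c2∈{1,2,3}] r8c2 is the only open cell in box 7 admitting 3 ⇒ r8c2=3.
Step 4. [r9c4∈{2,4,5,8}] in row 9, 4 fits only at r9c4. So r9c4=4.
Step 5. [r8c9∈{1,2,8,9}] in row 8, 9 fits only at r8c9, so r8c9=9.
Step 6. [r8c3∈{1,2,5}] across row 8, 1 lands solely at r8c3, so r8c3=1.
Step 7. [r7c3∈{2}] nothing but 2 survives at r7c3, so r7c3=2.
Step 8. [r3c7∈{2,3,4,5}] 4 has one home in row 3: r3c7. So r3c7=4.
Step 9. [r3c4∈{2,3,5}] row 3 places 5 nowhere but r3c4 ⇒ r3c4=5.
Step 10. [r1c4∈{2}] only 2 remains possible at r1c4, so r1c4=2.
Step 11. [r8c4∈{8}] r8c4 is down to just 8, so r8c4=8.
Step 12. [r8c7∈{2}] only 2 remains possible at r8c7. So r8c7=2.
Step 13. [r9c6∈{1,2,5}] r9c6 is the only open cell in row 9 admitting 2. So r9c6=2.
Step 14. [r5c4∈{6}] r5c4 has the single candidate 6, so r5c4=6.
Step 15. [r4c2∈{1,4,6}] r4c2 is the only open cell in col 2 admitting 6 ⇒ r4c2=6.
Step 16. [r1c7∈{5,7,8}] across col 7, 5 lands solely at r1c7 ⇒ r1c7=5.
Step 17. [r2c8∈{2,3,7,8}] across box 3, 7 lands solely at r2c8, so r2c8=7.
Step 18. [r2c9∈{2,3,8}] r2c9 is the only open cell in box 3 admitting 8. So r2c9=8.
Step 19. [r4c5∈{2,4}] across row 4, 4 lands solely at r4c5. So r4c5=4.
Step 20. [r4c9∈{1,2,3}] row 4 places 2 nowhere but r4c9 ⇒ r4c9=2.
Step 21. [r5c8∈{1,3}] across box 6, 1 lands solely at r5c8, so r5c8=1.
Step 22. [r4c7∈{3,8}] in box 6, 3 fits only at r4c7. So r4c7=3.
Step 23. [r3c8∈{2,3}] across col 8, 2 lands solely at r3c8 ⇒ r3c8=2.
Step 24. [r7c8∈{6}] only 6 remains possible at r7c8 ⇒ r7c8=6.
Step 25. [r9c7∈{8}] r9c7 is down to just 8, so r9c7=8.
Step 26. [r9c8∈{3}] nothing but 3 survives at r9c8. So r9c8=3.
Step 27. [r8c5∈{5}] nothing but 5 survives at r8c5. So r8c5=5.
Step 28. [r2c2∈{2}] r2c2 is down to just 2. So r2c2=2.
Step 29. [r4c1∈{1}] r4c1 is down to just 1, so r4c1=1.
Step 30. [r3c9∈{3}] r3c9 is down to just 3 ⇒ r3c9=3.
Step 31. [r6c8∈{8}] only 8 remains possible at r6c8, so r6c8=8.
Step 32. [r2c4∈{3}] r2c4 has the single candidate 3. So r2c4=3.
Step 33. [r9c3∈{5}] r9c3 is down to just 5, so r9c3=5.
Step 34. [r5c5∈{2}] r5c5 is down to just 2 ⇒ r5c5=2.
Step 35. [r5c2∈{4}] r5c2 is down to just 4, so r5c2=4.
Step 36. [r5c1∈{3}] nothing but 3 survives at r5c1 ⇒ r5c1=3.
Step 37. [r6c7∈{6}] only 6 remains possible at r6c7. So r6c7=6.
Step 38. [r1c2∈{7}] r1c2 has the single candidate 7 ⇒ r1c2=7.
Step 39. [r4c6∈{8}] r4c6 is down to just 8 ⇒ r4c6=8.
Step 40. [r1c1∈{8}] r1c1 is down to just 8. So r1c1=8.
Step 41. [r3c2∈{1}] r3c2 has the single candidate 1, so r3c2=1.
Step 42. [r4c4∈{7}] only 7 remains possible at r4c4. So r4c4=7.
Step 43. [r7c6∈{1}] only 1 remains possible at r7c6 ⇒ r7c6=1.
Step 44. [r2c6∈{9}] r2c6 is down to just 9, so r2c6=9.
Step 45. [r9c9∈{1}] nothing but 1 survives at r9c9 ⇒ r9c9=1.
Step 46. [r5c6∈{5}] only 5 remains possible at r5c6 ⇒ r5c6=5.
Step 47. [r2c1∈{5}] only 5 remains possible at r2c1, so r2c1=5.
Step 48. [r7c7∈{7}] r7c7 is down to just 7. So r7c7=7.

Answer: 8 7 3 2 1 4 5 9 6 / 5 2 4 3 6 9 1 7 8 / 9 1 6 5 8 7 4 2 3 / 1 6 9 7 4 8 3 5 2 / 3 4 8 6 2 5 9 1 7 / 2 5 7 1 9 3 6 8 4 / 4 8 2 9 3 1 7 6 5 / 7 3 1 8 5 6 2 4 9 / 6 9 5 4 7 2 8 3 1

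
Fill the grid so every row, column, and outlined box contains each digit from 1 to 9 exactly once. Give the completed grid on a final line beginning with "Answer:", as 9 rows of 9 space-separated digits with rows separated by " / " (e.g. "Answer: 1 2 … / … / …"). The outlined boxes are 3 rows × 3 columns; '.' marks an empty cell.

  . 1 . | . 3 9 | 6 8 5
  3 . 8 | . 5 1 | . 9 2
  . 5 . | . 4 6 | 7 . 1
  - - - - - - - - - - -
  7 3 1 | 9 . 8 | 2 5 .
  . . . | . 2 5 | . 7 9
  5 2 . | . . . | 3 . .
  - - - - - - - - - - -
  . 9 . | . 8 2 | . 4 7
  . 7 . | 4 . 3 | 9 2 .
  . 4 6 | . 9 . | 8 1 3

Step 1. [r7c4∈{1,5,6}] across row 7, 6 lands solely at r7c4 ⇒ r7c4=6.
Step 2. [r5c3∈{4}] nothing but 4 survives at r5c3 ⇒ r5c3=4.
Step 3. [r6c5∈{1,6,7}] across col 5, 7 lands solely at r6c5 ⇒ r6c5=7.
Step 4. [r2c4∈{7}] nothing but 7 survives at r2c4 ⇒ r2c4=7.
Step 5. [r1c4∈{2}] r1c4's peers cover all but 2, so r1c4=2.
Step 6. [r3c3∈{2,9}] across col 3, 2 lands solely at r3c3. So r3c3=2.
Step 7. [r5c1∈{6,8}] across col 1, 6 lands solely at r5c1, so r5c1=6.
Step 8. [r8c9∈{6}] nothing but 6 survives at r8c9. So r8c9=6.
Step 9. [r7c7∈{5}] only 5 remains possible at r7c7. So r7c7=5.
Step 10. [r6c4∈{1}] r6c4's peers cover all but 1 ⇒ r6c4=1.
Step 11. [r4c9∈{4}] r4c9's peers cover all but 4, so r4c9=4.
Step 12. [r7c1∈{1}] nothing but 1 survives at r7c1, so r7c1=1.
Step 13. [r9c1∈{2}] r9c1's peers cover all but 2 ⇒ r9c1=2.
Step 14. [r6c3∈{9}] r6c3 is down to just 9, so r6c3=9.
Step 15. [r8c1∈{8}] r8c1 has the single candidate 8. So r8c1=8.
Step 16. [r5c2∈{8}] r5c2's peers cover all but 8 ⇒ r5c2=8.
Step 17. [r1c1∈{4}] r1c1 has the single candidate 4. So r1c1=4.
Step 18. [r1c3∈{7}] r1c3 has the single candidate 7. So r1c3=7.
Step 19. [r2c2∈{6}] only 6 remains possible at r2c2, so r2c2=6.
Step 20. [r3c4∈{8}] r3c4 is down to just 8, so r3c4=8.
Step 21. [r9c4∈{5}] r9c4 has the single candidate 5, so r9c4=5.
Step 22. [r2c7∈{4}] r2c7 has the single candidate 4. So r2c7=4.
Step 23. [r8c5∈{1}] r8c5 has the single candidate 1 ⇒ r8c5=1.
Step 24. [r7c3∈{3}] only 3 remains possible at r7c3, so r7c3=3.
Step 25. [r3c8∈{3}] r3c8's peers cover all but 3 ⇒ r3c8=3.
Step 26. [r5c7∈{1}] nothing but 1 survives at r5c7, so r5c7=1.
Step 27. [r8c3∈{5}] r8c3's peers cover all but 5, so r8c3=5.
Step 28. [r3c1∈{9}] only 9 remains possible at r3c1 ⇒ r3c1=9.
Step 29. [r5c4∈{3}] r5c4's peers cover all but 3, so r5c4=3.
Step 30. [r4c5∈{6}] r4c5 has the single candidate 6. So r4c5=6.
Step 31. [r9c6∈{7}] r9c6 is down to just 7 ⇒ r9c6=7.
Step 32. [r6c8∈{6}] only 6 remains possible at r6c8 ⇒ r6c8=6.
Step 33. [r6c6∈{4}] r6c6 has the single candidate 4. So r6c6=4.
Step 34. [r6c9∈{8}] only 8 remains possible at r6c9, so r6c9=8.

Answer: 4 1 7 2 3 9 6 8 5 / 3 6 8 7 5 1 4 9 2 / 9 5 2 8 4 6 7 3 1 / 7 3 1 9 6 8 2 5 4 / 6 8 4 3 2 5 1 7 9 / 5 2 9 1 7 4 3 6 8 / 1 9 3 6 8 2 5 4 7 / 8 7 5 4 1 3 9 2 6 / 2 4 6 5 9 7 8 1 3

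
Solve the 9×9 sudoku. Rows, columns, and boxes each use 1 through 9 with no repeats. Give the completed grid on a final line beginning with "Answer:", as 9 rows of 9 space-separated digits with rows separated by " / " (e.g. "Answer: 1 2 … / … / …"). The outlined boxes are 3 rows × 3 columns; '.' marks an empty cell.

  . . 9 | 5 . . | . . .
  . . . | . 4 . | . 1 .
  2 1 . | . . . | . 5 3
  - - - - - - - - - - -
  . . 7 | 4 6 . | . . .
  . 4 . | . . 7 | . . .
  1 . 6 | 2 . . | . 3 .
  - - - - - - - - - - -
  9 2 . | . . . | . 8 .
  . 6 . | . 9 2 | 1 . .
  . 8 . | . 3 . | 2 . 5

Step 1. [r2c9∈{2,6,7,8,9}] row 2 places 2 nowhere but r2c9, so r2c9=2.
Step 2. [r9c8∈{4,6,7,9}] r9c8 is the only open cell in row 9 admitting 9, so r9c8=9.
Step 3. [r5c3∈{2,3,5,8}] r5c3 is the only open cell in col 3 admitting 2. So r5c3=2.
Step 4. [r7c7∈{3,4,6,7}] across col 7, 3 lands solely at r7c7 ⇒ r7c7=3.
Step 5. [r7c9∈{4,6,7}] in box 9, 6 fits only at r7c9, so r7c9=6.
Step 6. [r8c4∈{7,8}] r8c4 is the only open cell in row 8 admitting 8, so r8c4=8.
Step 7. [r1c5∈{1,2,7,8}] r1c5 is the only open cell in row 1 admitting 2, so r1c5=2.
Step 8. [r1c6∈{1,3,6,8}] r1c6 is the only open cell in row 1 admitting 1. So r1c6=1.
Step 9. [r4c9∈{1,8,9}] r4c9 is the only open cell in row 4 admitting 1, so r4c9=1.
Step 10. [r5c8∈{6}] r5c8's peers cover all but 6, so r5c8=6.
Step 11. [r2c1∈{3,5,6,7,8}] the only places for 7 in box 7 are along col 1 ⇒ r2c1≠7.
Step 12. [r2c3∈{3,5,8}] within box 2, every 3-candidate lies in row 2, so r2c3≠3.
Step 13. [r8c3∈{3,4,5}] across col 3, 3 lands solely at r8c3. So r8c3=3.
Step 14. [r8c1∈{4,5,7}] across row 8, 5 lands solely at r8c1, so r8c1=5.
Step 15. [r9c1∈{4,7}] box 7 places 7 nowhere but r9c1. So r9c1=7.
Step 16. [r1c1∈{3,4,6,8}] 4 has one home in col 1: r1c1 ⇒ r1c1=4.
Step 17. [r1c8∈{7}] only 7 remains possible at r1c8 ⇒ r1c8=7.
Step 18. [r6c7∈{4,5,7,8,9}] in col 7, 7 fits only at r6c7, so r6c7=7.
Step 19. [r3c3∈{8}] r3c3 is down to just 8. So r3c3=8.
Step 20. [r2c6∈{3,6,8,9}] 8 has one home in box 2: r2c6 ⇒ r2c6=8.
Step 21. [r2c4∈{3,6,7,9}] in box 2, 3 fits only at r2c4, so r2c4=3.
Step 22. [r4c6∈{3,5,9}] col 6 places 3 nowhere but r4c6 ⇒ r4c6=3.
Step 23. [r2c7∈{6,9}] r2c7 is the only open cell in row 2 admitting 9, so r2c7=9.
Step 24. [r1c9∈{8}] r1c9's peers cover all but 8. So r1c9=8.
Step 25. [r4c1∈{8}] only 8 remains possible at r4c1, so r4c1=8.
Step 26. [r4c2∈{5,9}] across row 4, 9 lands solely at r4c2. So r4c2=9.
Step 27. [r6c2∈{5}] only 5 remains possible at r6c2 ⇒ r6c2=5.
Step 28. [r5c5∈{1,5,8}] box 5 places 5 nowhere but r5c5 ⇒ r5c5=5.
Step 29. [r7c5∈{1,7}] 1 has one home in col 5: r7c5. So r7c5=1.
Step 30. [r6c6∈{9}] nothing but 9 survives at r6c6 ⇒ r6c6=9.
Step 31. [r3c6∈{6}] r3c6's peers cover all but 6, so r3c6=6.
Step 32. [r7c3∈{4}] r7c3's peers cover all but 4. So r7c3=4.
Step 33. [r8c8∈{4}] r8c8 is down to just 4, so r8c8=4.
Step 34. [r3c5∈{7}] nothing but 7 survives at r3c5 ⇒ r3c5=7.
Step 35. [r5c9∈{9}] r5c9 is down to just 9 ⇒ r5c9=9.
Step 36. [r1c2∈{3}] r1c2's peers cover all but 3 ⇒ r1c2=3.
Step 37. [r6c5∈{8}] r6c5 is down to just 8 ⇒ r6c5=8.
Step 38. [r9c4∈{6}] r9c4 is down to just 6. So r9c4=6.
Step 39. [r6c9∈{4}] r6c9 is down to just 4 ⇒ r6c9=4.
Step 40. [r2c3∈{5}] only 5 remains possible at r2c3 ⇒ r2c3=5.
Step 41. [r4c8∈{2}] r4c8's peers cover all but 2, so r4c8=2.
Step 42. [r7c6∈{5}] r7c6 has the single candidate 5. So r7c6=5.
Step 43. [r2c2∈{7}] r2c2 is down to just 7. So r2c2=7.
Step 44. [r3c4∈{9}] r3c4's peers cover all but 9, so r3c4=9.
Step 45. [r8c9∈{7}] nothing but 7 survives at r8c9 ⇒ r8c9=7.
Step 46. [r1c7∈{6}] r1c7 has the single candidate 6. So r1c7=6.
Step 47. [r7c4∈{7}] r7c4 has the single candidate 7 ⇒ r7c4=7.
Step 48. [r5c1∈{3}] nothing but 3 survives at r5c1, so r5c1=3.
Step 49. [r3c7∈{4}] r3c7's peers cover all but 4. So r3c7=4.
Step 50. [r9c3∈{1}] r9c3 has the single candidate 1, so r9c3=1.
Step 51. [r5c7∈{8}] r5c7 is down to just 8, so r5c7=8.
Step 52. [r5c4∈{1}] r5c4 has the single candidate 1. So r5c4=1.
Step 53. [r4c7∈{5}] nothing but 5 survives at r4c7, so r4c7=5.
Step 54. [r2c1∈{6}] r2c1 is down to just 6 ⇒ r2c1=6.
Step 55. [r9c6∈{4}] nothing but 4 survives at r9c6, so r9c6=4.

Answer: 4 3 9 5 2 1 6 7 8 / 6 7 5 3 4 8 9 1 2 / 2 1 8 9 7 6 4 5 3 / 8 9 7 4 6 3 5 2 1 / 3 4 2 1 5 7 8 6 9 / 1 5 6 2 8 9 7 3 4 / 9 2 4 7 1 5 3 8 6 / 5 6 3 8 9 2 1 4 7 / 7 8 1 6 3 4 2 9 5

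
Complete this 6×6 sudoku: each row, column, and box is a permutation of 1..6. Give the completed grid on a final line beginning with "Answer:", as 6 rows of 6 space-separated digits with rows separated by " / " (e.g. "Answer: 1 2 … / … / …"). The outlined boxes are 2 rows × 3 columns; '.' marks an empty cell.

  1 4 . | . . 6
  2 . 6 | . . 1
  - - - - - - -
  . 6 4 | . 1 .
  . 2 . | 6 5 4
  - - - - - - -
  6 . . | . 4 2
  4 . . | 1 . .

Step 1. [r2c5∈{3}] nothing but 3 survives at r2c5 ⇒ r2c5=3.
Step 2. [r2c2∈{5}] r2c2 is down to just 5. So r2c2=5.
Step 3. [r6c2∈{3}] r6c2 is down to just 3, so r6c2=3.
Step 4. [r4c1∈{3}] r4c1 is down to just 3 ⇒ r4c1=3.
Step 5. [r6c6∈{5}] nothing but 5 survives at r6c6. So r6c6=5.
Step 6. [r3c4∈{2,3}] row 3 places 2 nowhere but r3c4 ⇒ r3c4=2.
Step 7. [r5c3∈{1,5}] r5c3 is the only open cell in row 5 admitting 5. So r5c3=5.
Step 8. [r2c4∈{4}] r2c4 is down to just 4 ⇒ r2c4=4.
Step 9. [r1c5∈{2}] r1c5's peers cover all but 2, so r1c5=2.
Step 10. [r4c3∈{1}] only 1 remains possible at r4c3. So r4c3=1.
Step 11. [r6c5∈{6}] r6c5's peers cover all but 6 ⇒ r6c5=6.
Step 12. [r5c2∈{1}] only 1 remains possible at r5c2. So r5c2=1.
Step 13. [r1c4∈{5}] r1c4's peers cover all but 5, so r1c4=5.
Step 14. [r3c6∈{3}] only 3 remains possible at r3c6 ⇒ r3c6=3.
Step 15. [r6c3∈{2}] r6c3 is down to just 2. So r6c3=2.
Step 16. [r3c1∈{5}] nothing but 5 survives at r3c1, so r3c1=5.
Step 17. [r5c4∈{3}] r5c4 is down to just 3. So r5c4=3.
Step 18. [r1c3∈{3}] r1c3's peers cover all but 3. So r1c3=3.

Answer: 1 4 3 5 2 6 / 2 5 6 4 3 1 / 5 6 4 2 1 3 / 3 2 1 6 5 4 / 6 1 5 3 4 2 / 4 3 2 1 6 5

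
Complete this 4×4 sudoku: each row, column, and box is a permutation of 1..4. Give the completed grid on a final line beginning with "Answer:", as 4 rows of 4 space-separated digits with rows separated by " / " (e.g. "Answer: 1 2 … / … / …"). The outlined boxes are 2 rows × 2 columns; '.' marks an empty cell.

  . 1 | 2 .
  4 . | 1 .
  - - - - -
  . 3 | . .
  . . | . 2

Step 1. [r1c4∈{3,4}] in row 1, 4 fits only at r1c4, so r1c4=4.
Step 2. [r4c2∈{4}] only 4 remains possible at r4c2 ⇒ r4c2=4.
Step 3. [r3c4∈{1}] r3c4 is down to just 1 ⇒ r3c4=1.
Step 4. [r2c2∈{2}] r2c2 is down to just 2. So r2c2=2.
Step 5. [r3c3∈{4}] r3c3's peers cover all but 4 ⇒ r3c3=4.
Step 6. [r4c3∈{3}] r4c3 is down to just 3 ⇒ r4c3=3.
Step 7. [r2c4∈{3}] r2c4 has the single candidate 3 ⇒ r2c4=3.
Step 8. [r1c1∈{3}] nothing but 3 survives at r1c1, so r1c1=3.
Step 9. [r3c1∈{2}] r3c1 is down to just 2. So r3c1=2.
Step 10. [r4c1∈{1}] nothing but 1 survives at r4c1. So r4c1=1.

Answer: 3 1 2 4 / 4 2 1 3 / 2 3 4 1 / 1 4 3 2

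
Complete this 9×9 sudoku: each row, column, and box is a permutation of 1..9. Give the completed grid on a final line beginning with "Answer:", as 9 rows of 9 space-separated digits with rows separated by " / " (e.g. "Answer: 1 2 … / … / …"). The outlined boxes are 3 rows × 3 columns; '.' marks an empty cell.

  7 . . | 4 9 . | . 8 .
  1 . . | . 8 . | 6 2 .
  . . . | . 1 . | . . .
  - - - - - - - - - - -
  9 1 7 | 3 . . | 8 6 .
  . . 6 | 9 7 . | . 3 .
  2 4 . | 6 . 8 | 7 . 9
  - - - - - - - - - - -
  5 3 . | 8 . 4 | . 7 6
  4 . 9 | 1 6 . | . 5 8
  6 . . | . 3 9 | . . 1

Step 1. [r3c1∈{3,8}] col 1 places 3 nowhere but r3c1. So r3c1=3.
Step 2. [r7c5∈{2}] r7c5's peers cover all but 2, so r7c5=2.
Step 3. [r3c4∈{2,5,7}] col 4 places 2 nowhere but r3c4 ⇒ r3c4=2.
Step 4. [r8c6∈{7}] r8c6 is down to just 7, so r8c6=7.
Step 5. [r6c5∈{5}] r6c5's peers cover all but 5, so r6c5=5.
Step 6. [r4c9∈{2,4,5}] 5 has one home in row 4: r4c9, so r4c9=5.
Step 7. [r5c2∈{5,8}] row 5 places 5 nowhere but r5c2, so r5c2=5.
Step 8. [r8c2∈{2}] r8c2 is down to just 2. So r8c2=2.
Step 9. [r1c9∈{3}] r1c9's peers cover all but 3, so r1c9=3.
Step 10. [r5c9∈{2,4}] in col 9, 2 fits only at r5c9. So r5c9=2.
Step 11. [r5c7∈{1,4}] r5c7 is the only open cell in row 5 admitting 4 ⇒ r5c7=4.
Step 12. [r3c8∈{4,9}] col 8 places 9 nowhere but r3c8, so r3c8=9.
Step 13. [r3c7∈{5}] r3c7 is down to just 5. So r3c7=5.
Step 14. [r3c6∈{6}] nothing but 6 survives at r3c6. So r3c6=6.
Step 15. [r1c6∈{5}] r1c6 is down to just 5, so r1c6=5.
Step 16. [r3c9∈{4,7}] across row 3, 7 lands solely at r3c9 ⇒ r3c9=7.
Step 17. [r9c3∈{8}] r9c3 is down to just 8. So r9c3=8.
Step 18. [r2c9∈{4}] nothing but 4 survives at r2c9. So r2c9=4.
Step 19. [r2c3∈{5}] r2c3 is down to just 5. So r2c3=5.
Step 20. [r8c7∈{3}] r8c7 has the single candidate 3. So r8c7=3.
Step 21. [r6c8∈{1}] r6c8's peers cover all but 1 ⇒ r6c8=1.
Step 22. [r1c7∈{1}] r1c7 has the single candidate 1 ⇒ r1c7=1.
Step 23. [r2c2∈{9}] only 9 remains possible at r2c2, so r2c2=9.
Step 24. [r7c3∈{1}] r7c3's peers cover all but 1 ⇒ r7c3=1.
Step 25. [r1c3∈{2}] only 2 remains possible at r1c3, so r1c3=2.
Step 26. [r2c4∈{7}] r2c4 is down to just 7. So r2c4=7.
Step 27. [r3c2∈{8}] r3c2's peers cover all but 8. So r3c2=8.
Step 28. [r9c7∈{2}] r9c7 is down to just 2 ⇒ r9c7=2.
Step 29. [r6c3∈{3}] r6c3 is down to just 3. So r6c3=3.
Step 30. [r5c6∈{1}] nothing but 1 survives at r5c6. So r5c6=1.
Step 31. [r5c1∈{8}] r5c1's peers cover all but 8. So r5c1=8.
Step 32. [r9c8∈{4}] r9c8 is down to just 4 ⇒ r9c8=4.
Step 33. [r9c4∈{5}] r9c4 has the single candidate 5, so r9c4=5.
Step 34. [r1c2∈{6}] r1c2's peers cover all but 6, so r1c2=6.
Step 35. [r2c6∈{3}] r2c6 has the single candidate 3, so r2c6=3.
Step 36. [r3c3∈{4}] only 4 remains possible at r3c3 ⇒ r3c3=4.
Step 37. [r4c5∈{4}] r4c5 has the single candidate 4, so r4c5=4.
Step 38. [r7c7∈{9}] nothing but 9 survives at r7c7 ⇒ r7c7=9.
Step 39. [r9c2∈{7}] only 7 remains possible at r9c2. So r9c2=7.
Step 40. [r4c6∈{2}] nothing but 2 survives at r4c6, so r4c6=2.

Answer: 7 6 2 4 9 5 1 8 3 / 1 9 5 7 8 3 6 2 4 / 3 8 4 2 1 6 5 9 7 / 9 1 7 3 4 2 8 6 5 / 8 5 6 9 7 1 4 3 2 / 2 4 3 6 5 8 7 1 9 / 5 3 1 8 2 4 9 7 6 / 4 2 9 1 6 7 3 5 8 / 6 7 8 5 3 9 2 4 1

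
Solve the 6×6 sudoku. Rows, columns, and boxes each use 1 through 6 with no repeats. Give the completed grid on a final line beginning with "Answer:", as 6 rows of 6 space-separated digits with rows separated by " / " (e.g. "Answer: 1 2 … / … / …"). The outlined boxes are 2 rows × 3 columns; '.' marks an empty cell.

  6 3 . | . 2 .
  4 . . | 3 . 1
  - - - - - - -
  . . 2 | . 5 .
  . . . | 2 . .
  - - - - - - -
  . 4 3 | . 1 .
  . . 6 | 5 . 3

Step 1. [r3c4∈{1,4,6}] in col 4, 1 fits only at r3c4 ⇒ r3c4=1.
Step 2. [r4c3∈{1,4,5}] across col 3, 4 lands solely at r4c3. So r4c3=4.
Step 3. [r4c6∈{6}] only 6 remains possible at r4c6, so r4c6=6.
Step 4. [r2c3∈{5}] r2c3 has the single candidate 5 ⇒ r2c3=5.
Step 5. [r4c2∈{1,5}] r4c2 is the only open cell in col 2 admitting 5, so r4c2=5.
Step 6. [r4c1∈{1,3}] in row 4, 1 fits only at r4c1 ⇒ r4c1=1.
Step 7. [r6c1∈{2}] r6c1's peers cover all but 2 ⇒ r6c1=2.
Step 8. [r1c4∈{4}] nothing but 4 survives at r1c4, so r1c4=4.
Step 9. [r6c2∈{1}] only 1 remains possible at r6c2 ⇒ r6c2=1.
Step 10. [r5c6∈{2}] r5c6 has the single candidate 2 ⇒ r5c6=2.
Step 11. [r3c2∈{6}] r3c2 is down to just 6, so r3c2=6.
Step 12. [r4c5∈{3}] only 3 remains possible at r4c5 ⇒ r4c5=3.
Step 13. [r2c2∈{2}] r2c2 is down to just 2 ⇒ r2c2=2.
Step 14. [r3c6∈{4}] nothing but 4 survives at r3c6, so r3c6=4.
Step 15. [r2c5∈{6}] r2c5 is down to just 6. So r2c5=6.
Step 16. [r5c1∈{5}] only 5 remains possible at r5c1. So r5c1=5.
Step 17. [r1c6∈{5}] r1c6's peers cover all but 5 ⇒ r1c6=5.
Step 18. [r6c5∈{4}] r6c5 has the single candidate 4 ⇒ r6c5=4.
Step 19. [r1c3∈{1}] r1c3 has the single candidate 1, so r1c3=1.
Step 20. [r5c4∈{6}] only 6 remains possible at r5c4, so r5c4=6.
Step 21. [r3c1∈{3}] r3c1's peers cover all but 3, so r3c1=3.

Answer: 6 3 1 4 2 5 / 4 2 5 3 6 1 / 3 6 2 1 5 4 / 1 5 4 2 3 6 / 5 4 3 6 1 2 / 2 1 6 5 4 3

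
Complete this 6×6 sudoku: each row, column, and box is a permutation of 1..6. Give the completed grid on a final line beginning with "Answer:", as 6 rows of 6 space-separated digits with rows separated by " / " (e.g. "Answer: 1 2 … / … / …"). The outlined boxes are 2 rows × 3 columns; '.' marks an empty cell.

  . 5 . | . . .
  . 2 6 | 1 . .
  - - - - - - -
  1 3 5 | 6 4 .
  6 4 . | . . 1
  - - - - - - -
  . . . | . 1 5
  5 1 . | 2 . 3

Step 1. [r5c1∈{2,3,4}] in col 1, 2 fits only at r5c1 ⇒ r5c1=2.
Step 2. [r1c6∈{2,4,6}] col 6 places 6 nowhere but r1c6, so r1c6=6.
Step 3. [r4c4∈{3,5}] 5 has one home in col 4: r4c4 ⇒ r4c4=5.
Step 4. [r1c4∈{3,4}] r1c4 is the only open cell in col 4 admitting 3, so r1c4=3.
Step 5. [r1c1∈{4}] nothing but 4 survives at r1c1. So r1c1=4.
Step 6. [r4c5∈{2,3}] in row 4, 3 fits only at r4c5, so r4c5=3.
Step 7. [r5c3∈{3,4}] in row 5, 3 fits only at r5c3, so r5c3=3.
Step 8. [r2c5∈{5}] only 5 remains possible at r2c5 ⇒ r2c5=5.
Step 9. [r6c5∈{6}] r6c5 has the single candidate 6, so r6c5=6.
Step 10. [r6c3∈{4}] r6c3 is down to just 4 ⇒ r6c3=4.
Step 11. [r2c1∈{3}] only 3 remains possible at r2c1 ⇒ r2c1=3.
Step 12. [r1c3∈{1}] only 1 remains possible at r1c3, so r1c3=1.
Step 13. [r1c5∈{2}] only 2 remains possible at r1c5. So r1c5=2.
Step 14. [r5c2∈{6}] r5c2 is down to just 6, so r5c2=6.
Step 15. [r4c3∈{2}] r4c3's peers cover all but 2 ⇒ r4c3=2.
Step 16. [r5c4∈{4}] r5c4's peers cover all but 4 ⇒ r5c4=4.
Step 17. [r3c6∈{2}] only 2 remains possible at r3c6, so r3c6=2.
Step 18. [r2c6∈{4}] only 4 remains possible at r2c6, so r2c6=4.

Answer: 4 5 1 3 2 6 / 3 2 6 1 5 4 / 1 3 5 6 4 2 / 6 4 2 5 3 1 / 2 6 3 4 1 5 / 5 1 4 2 6 3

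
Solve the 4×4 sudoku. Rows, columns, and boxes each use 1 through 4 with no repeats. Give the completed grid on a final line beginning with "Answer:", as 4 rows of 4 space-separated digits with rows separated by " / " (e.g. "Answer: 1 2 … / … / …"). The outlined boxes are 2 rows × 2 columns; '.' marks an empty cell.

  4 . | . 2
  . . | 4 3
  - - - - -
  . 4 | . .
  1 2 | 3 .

Step 1. [r1c3∈{1}] r1c3 has the single candidate 1. So r1c3=1.
Step 2. [r3c1∈{3}] nothing but 3 survives at r3c1. So r3c1=3.
Step 3. [r3c3∈{2}] only 2 remains possible at r3c3 ⇒ r3c3=2.
Step 4. [r1c2∈{3}] r1c2 is down to just 3 ⇒ r1c2=3.
Step 5. [r3c4∈{1}] r3c4's peers cover all but 1 ⇒ r3c4=1.
Step 6. [r2c2∈{1}] r2c2 is down to just 1 ⇒ r2c2=1.
Step 7. [r2c1∈{2}] r2c1 has the single candidate 2. So r2c1=2.
Step 8. [r4c4∈{4}] only 4 remains possible at r4c4, so r4c4=4.

Answer: 4 3 1 2 / 2 1 4 3 / 3 4 2 1 / 1 2 3 4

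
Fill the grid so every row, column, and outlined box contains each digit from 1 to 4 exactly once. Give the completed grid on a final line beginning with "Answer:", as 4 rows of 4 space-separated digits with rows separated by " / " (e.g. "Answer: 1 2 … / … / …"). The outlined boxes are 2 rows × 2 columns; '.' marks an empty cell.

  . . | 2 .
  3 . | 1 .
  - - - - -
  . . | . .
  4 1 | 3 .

Step 1. [r2c4∈{4}] r2c4 is down to just 4. So r2c4=4.
Step 2. [r3c1∈{2}] only 2 remains possible at r3c1, so r3c1=2.
Step 3. [r4c4∈{2}] r4c4 has the single candidate 2, so r4c4=2.
Step 4. [r3c4∈{1}] r3c4's peers cover all but 1. So r3c4=1.
Step 5. [r1c1∈{1}] r1c1's peers cover all but 1. So r1c1=1.
Step 6. [r1c4∈{3}] only 3 remains possible at r1c4. So r1c4=3.
Step 7. [r3c2∈{3}] r3c2's peers cover all but 3 ⇒ r3c2=3.
Step 8. [r2c2∈{2}] nothing but 2 survives at r2c2. So r2c2=2.
Step 9. [r3c3∈{4}] r3c3's peers cover all but 4, so r3c3=4.
Step 10. [r1c2∈{4}] nothing but 4 survives at r1c2. So r1c2=4.

Answer: 1 4 2 3 / 3 2 1 4 / 2 3 4 1 / 4 1 3 2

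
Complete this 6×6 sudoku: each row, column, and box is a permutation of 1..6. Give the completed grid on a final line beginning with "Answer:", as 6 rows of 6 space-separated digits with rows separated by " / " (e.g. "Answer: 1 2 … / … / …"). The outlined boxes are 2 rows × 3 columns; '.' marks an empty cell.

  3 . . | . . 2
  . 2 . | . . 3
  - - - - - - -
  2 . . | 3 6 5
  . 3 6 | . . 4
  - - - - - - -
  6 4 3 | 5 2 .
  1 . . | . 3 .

Step 1. [r2c1∈{4,5}] 4 has one home in col 1: r2c1. So r2c1=4.
Step 2. [r4c5∈{1}] r4c5's peers cover all but 1, so r4c5=1.
Step 3. [r2c4∈{1,6}] r2c4 is the only open cell in row 2 admitting 6, so r2c4=6.
Step 4. [r2c3∈{1,5}] row 2 places 1 nowhere but r2c3. So r2c3=1.
Step 5. [r1c3∈{5}] r1c3's peers cover all but 5, so r1c3=5.
Step 6. [r6c4∈{4}] only 4 remains possible at r6c4 ⇒ r6c4=4.
Step 7. [r1c5∈{4}] r1c5 has the single candidate 4, so r1c5=4.
Step 8. [r5c6∈{1}] r5c6's peers cover all but 1, so r5c6=1.
Step 9. [r6c3∈{2}] r6c3's peers cover all but 2 ⇒ r6c3=2.
Step 10. [r2c5∈{5}] r2c5 has the single candidate 5 ⇒ r2c5=5.
Step 11. [r4c4∈{2}] only 2 remains possible at r4c4 ⇒ r4c4=2.
Step 12. [r1c4∈{1}] r1c4 has the single candidate 1 ⇒ r1c4=1.
Step 13. [r4c1∈{5}] r4c1 has the single candidate 5. So r4c1=5.
Step 14. [r6c2∈{5}] r6c2's peers cover all but 5, so r6c2=5.
Step 15. [r3c2∈{1}] r3c2's peers cover all but 1 ⇒ r3c2=1.
Step 16. [r3c3∈{4}] r3c3 has the single candidate 4 ⇒ r3c3=4.
Step 17. [r6c6∈{6}] r6c6's peers cover all but 6, so r6c6=6.
Step 18. [r1c2∈{6}] only 6 remains possible at r1c2, so r1c2=6.

Answer: 3 6 5 1 4 2 / 4 2 1 6 5 3 / 2 1 4 3 6 5 / 5 3 6 2 1 4 / 6 4 3 5 2 1 / 1 5 2 4 3 6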